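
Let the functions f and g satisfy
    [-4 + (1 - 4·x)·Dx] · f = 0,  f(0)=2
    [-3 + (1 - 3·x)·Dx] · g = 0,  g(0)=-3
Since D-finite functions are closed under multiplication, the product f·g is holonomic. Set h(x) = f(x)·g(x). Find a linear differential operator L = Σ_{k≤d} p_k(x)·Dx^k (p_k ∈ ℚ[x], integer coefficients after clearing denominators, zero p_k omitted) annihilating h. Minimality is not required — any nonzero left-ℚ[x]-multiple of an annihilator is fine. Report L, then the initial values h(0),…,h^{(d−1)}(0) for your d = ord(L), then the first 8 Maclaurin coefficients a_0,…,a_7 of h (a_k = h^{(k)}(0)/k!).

f: a_k = 2, 8, 32, 128, 512, 2048, 8192, 32768, …
g: a_k = -3, -9, -27, -81, -243, -729, -2187, -6561, …
L₀ := L_f ⊗_s L_g (sym. prod.), ord ≤ 1.
L = (-7 + 24·x) + (1 - 7·x + 12·x^2)·Dx  (order 1).
h: a_k = -6, -42, -222, -1050, -4686, -20202, -85182, -353850, …
ICs: h(0) = -6.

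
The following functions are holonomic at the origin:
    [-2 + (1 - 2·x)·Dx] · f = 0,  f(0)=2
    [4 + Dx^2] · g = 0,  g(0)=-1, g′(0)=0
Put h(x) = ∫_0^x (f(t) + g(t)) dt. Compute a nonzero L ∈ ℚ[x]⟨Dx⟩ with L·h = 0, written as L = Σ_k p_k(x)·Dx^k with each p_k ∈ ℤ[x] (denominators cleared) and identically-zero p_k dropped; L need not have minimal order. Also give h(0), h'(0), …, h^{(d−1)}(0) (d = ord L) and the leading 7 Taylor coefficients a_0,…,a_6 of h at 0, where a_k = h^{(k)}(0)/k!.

L = (56 - 32·x + 32·x^2)·Dx + (-12 + 40·x - 48·x^2 + 32·x^3)·Dx^2 + (14 - 8·x + 8·x^2)·Dx^3 + (-3 + 10·x - 12·x^2 + 8·x^3)·Dx^4  (order 4).
h: a_k = 0, 1, 2, 10/3, 4, 94/15, 32/3, …
ICs: h(0) = 0, h′(0) = 1, h′′(0) = 4, h′′′(0) = 20.

f: a_k = 2, 4, 8, 16, 32, 64, 128, …
g: a_k = -1, 0, 2, 0, -2/3, 0, 4/45, …
L₀ := lclm(L_f,L_g); ord L₀ ≤ 1+2.
h=∫₀ˣh₀: take L = L₀·Dx.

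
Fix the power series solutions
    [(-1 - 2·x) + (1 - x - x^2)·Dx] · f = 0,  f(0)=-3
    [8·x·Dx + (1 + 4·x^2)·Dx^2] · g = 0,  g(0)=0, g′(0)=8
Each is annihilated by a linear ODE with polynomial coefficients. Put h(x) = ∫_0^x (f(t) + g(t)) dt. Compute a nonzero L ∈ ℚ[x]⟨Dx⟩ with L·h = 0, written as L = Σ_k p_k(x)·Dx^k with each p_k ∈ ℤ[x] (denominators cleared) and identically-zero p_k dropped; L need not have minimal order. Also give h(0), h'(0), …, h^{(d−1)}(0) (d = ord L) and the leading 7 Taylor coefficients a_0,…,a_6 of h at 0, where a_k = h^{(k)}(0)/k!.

f: a_k = -3, -3, -6, -9, -15, -24, -39, …
g: a_k = 0, 8, 0, -32/3, 0, 128/5, 0, …
f+g: L₀ = lclm(L_f,L_g), ord ≤ 1+2.
h=∫h₀ ⇒ L = L₀·Dx.
L = (-16 + 64·x + 400·x^2 + 576·x^3 + 696·x^4 + 96·x^6)·Dx^2 + (13 + 24·x + 22·x^2 + 204·x^3 + 548·x^4 + 488·x^5 + 48·x^6 + 96·x^7)·Dx^3 + (-2 - 5·x - 14·x^2 + 2·x^3 - 13·x^4 + 92·x^5 + 48·x^6 + 16·x^7 + 16·x^8)·Dx^4  (order 4).
h: a_k = 0, -3, 5/2, -2, -59/12, -3, 4/15, …
ICs: h(0) = 0, h′(0) = -3, h′′(0) = 5, h′′′(0) = -12.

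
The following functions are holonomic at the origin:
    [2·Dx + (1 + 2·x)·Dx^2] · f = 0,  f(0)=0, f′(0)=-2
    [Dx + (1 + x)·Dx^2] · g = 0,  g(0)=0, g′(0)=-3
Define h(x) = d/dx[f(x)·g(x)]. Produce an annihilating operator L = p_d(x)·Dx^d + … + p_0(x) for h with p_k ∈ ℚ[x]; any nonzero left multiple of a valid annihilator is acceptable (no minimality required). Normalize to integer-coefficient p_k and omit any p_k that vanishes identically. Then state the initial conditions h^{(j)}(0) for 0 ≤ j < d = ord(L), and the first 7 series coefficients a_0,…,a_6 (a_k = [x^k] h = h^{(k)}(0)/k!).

L = (20 + 48·x + 32·x^2) + (66 + 268·x + 360·x^2 + 160·x^3)·Dx + (32 + 180·x + 372·x^2 + 336·x^3 + 112·x^4)·Dx^2 + (3 + 22·x + 63·x^2 + 88·x^3 + 60·x^4 + 16·x^5)·Dx^3  (order 3).
h: a_k = 0, 12, -27, 52, -195/2, 917/5, -1743/5, …
ICs: h(0) = 0, h′(0) = 12, h′′(0) = -54.

f: a_k = 0, -2, 2, -8/3, 4, -32/5, 32/3, …
g: a_k = 0, -3, 3/2, -1, 3/4, -3/5, 1/2, …
Product ⇒ symmetric product L₀, ord ≤ 4.
h₀' ⇒ L via d/dx closure of L₀.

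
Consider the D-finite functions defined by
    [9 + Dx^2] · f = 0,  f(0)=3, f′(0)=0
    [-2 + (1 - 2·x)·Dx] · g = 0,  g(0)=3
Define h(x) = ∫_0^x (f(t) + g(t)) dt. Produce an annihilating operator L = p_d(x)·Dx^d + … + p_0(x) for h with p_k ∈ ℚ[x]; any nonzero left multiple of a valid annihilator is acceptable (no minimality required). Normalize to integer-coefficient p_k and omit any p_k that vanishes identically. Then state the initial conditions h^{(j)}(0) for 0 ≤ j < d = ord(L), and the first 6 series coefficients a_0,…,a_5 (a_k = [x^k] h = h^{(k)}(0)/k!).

f: a_k = 3, 0, -27/2, 0, 81/8, 0, …
g: a_k = 3, 6, 12, 24, 48, 96, …
f+g: L₀ = lclm(L_f,L_g), ord ≤ 2+1.
∫: right-multiply L₀ by Dx.
L = (-594 + 648·x - 648·x^2)·Dx + (153 - 630·x + 972·x^2 - 648·x^3)·Dx^2 + (-66 + 72·x - 72·x^2)·Dx^3 + (17 - 70·x + 108·x^2 - 72·x^3)·Dx^4  (order 4).
h: a_k = 0, 6, 3, -1/2, 6, 93/8, …
ICs: h(0) = 0, h′(0) = 6, h′′(0) = 6, h′′′(0) = -3.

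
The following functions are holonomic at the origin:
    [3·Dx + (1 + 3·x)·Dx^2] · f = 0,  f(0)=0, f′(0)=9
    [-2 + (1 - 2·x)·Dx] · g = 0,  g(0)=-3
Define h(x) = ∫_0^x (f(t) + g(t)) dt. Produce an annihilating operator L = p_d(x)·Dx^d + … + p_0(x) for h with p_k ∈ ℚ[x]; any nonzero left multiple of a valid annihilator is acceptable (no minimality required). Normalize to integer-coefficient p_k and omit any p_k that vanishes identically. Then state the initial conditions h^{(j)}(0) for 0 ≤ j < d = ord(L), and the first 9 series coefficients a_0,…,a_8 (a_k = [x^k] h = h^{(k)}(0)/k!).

L = (-144 - 72·x)·Dx^2 + (-6 - 216·x - 144·x^2)·Dx^3 + (7 + 13·x - 36·x^2 - 36·x^3)·Dx^4  (order 4).
h: a_k = 0, -3, 3/2, -17/2, 3/4, -87/4, 83/10, -159/2, 3873/56, …
ICs: h(0) = 0, h′(0) = -3, h′′(0) = 3, h′′′(0) = -51.

f: a_k = 0, 9, -27/2, 27, -243/4, 729/5, -729/2, 6561/7, -19683/8, …
g: a_k = -3, -6, -12, -24, -48, -96, -192, -384, -768, …
f+g: L₀ = lclm(L_f,L_g), ord ≤ 2+1.
h=∫₀ˣh₀: take L = L₀·Dx.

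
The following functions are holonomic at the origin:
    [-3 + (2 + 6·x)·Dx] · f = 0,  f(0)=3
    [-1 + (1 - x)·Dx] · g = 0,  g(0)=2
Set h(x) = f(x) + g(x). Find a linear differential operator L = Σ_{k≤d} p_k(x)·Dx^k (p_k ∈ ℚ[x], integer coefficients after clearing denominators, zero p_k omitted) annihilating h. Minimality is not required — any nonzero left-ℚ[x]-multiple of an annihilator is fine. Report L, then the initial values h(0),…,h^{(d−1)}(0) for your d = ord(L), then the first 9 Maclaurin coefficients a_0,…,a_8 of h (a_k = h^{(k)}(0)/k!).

f: a_k = 3, 9/2, -27/8, 81/16, -1215/128, 5103/256, -45927/1024, 216513/2048, -8444007/32768, …
g: a_k = 2, 2, 2, 2, 2, 2, 2, 2, 2, …
Weyl lclm of L_f,L_g ⇒ L₀ (ord ≤ 2).
L = (21 + 27·x) + (-17 - 30·x - 81·x^2)·Dx + (-2 + 14·x + 42·x^2 - 54·x^3)·Dx^2  (order 2).
h: a_k = 5, 13/2, -11/8, 113/16, -959/128, 5615/256, -43879/1024, 220609/2048, -8378471/32768, …
ICs: h(0) = 5, h′(0) = 13/2.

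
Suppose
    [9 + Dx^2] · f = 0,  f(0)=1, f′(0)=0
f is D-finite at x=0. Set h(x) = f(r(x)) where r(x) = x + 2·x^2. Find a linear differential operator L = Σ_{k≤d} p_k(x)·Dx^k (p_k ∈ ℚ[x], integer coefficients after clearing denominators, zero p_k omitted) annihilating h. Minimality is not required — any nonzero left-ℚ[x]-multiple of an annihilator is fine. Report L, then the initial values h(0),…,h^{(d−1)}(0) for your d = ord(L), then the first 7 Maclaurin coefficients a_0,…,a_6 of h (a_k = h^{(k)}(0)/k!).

L = (9 + 108·x + 432·x^2 + 576·x^3) - 4·Dx + (1 + 4·x)·Dx^2  (order 2).
h: a_k = 1, 0, -9/2, -18, -117/8, 27, 6399/80, …
ICs: h(0) = 1, h′(0) = 0.

f: a_k = 1, 0, -9/2, 0, 27/8, 0, -81/80, …
h₀=f(r): pull back L_f along r ⇒ L₀.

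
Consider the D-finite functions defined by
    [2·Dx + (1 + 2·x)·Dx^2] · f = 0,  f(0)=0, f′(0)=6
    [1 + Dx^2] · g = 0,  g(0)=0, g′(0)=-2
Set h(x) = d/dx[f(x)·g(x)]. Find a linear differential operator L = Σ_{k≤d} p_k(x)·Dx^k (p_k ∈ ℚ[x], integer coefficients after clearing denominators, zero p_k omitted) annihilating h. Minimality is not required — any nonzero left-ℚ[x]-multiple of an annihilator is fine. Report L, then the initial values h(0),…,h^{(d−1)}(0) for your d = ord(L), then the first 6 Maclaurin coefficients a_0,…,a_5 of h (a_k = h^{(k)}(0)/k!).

f: a_k = 0, 6, -6, 8, -12, 96/5, …
g: a_k = 0, -2, 0, 1/3, 0, -1/60, …
L₀ := L_f ⊗_s L_g (sym. prod.), ord ≤ 4.
h₀' ⇒ L via d/dx closure of L₀.
L = (-52 - 31·x - 87·x^2 - 96·x^3 - 8·x^4 + 48·x^5 + 16·x^6) + (-33 - 98·x - 80·x^2 + 80·x^4 + 32·x^5)·Dx + (-55 - 46·x - 110·x^2 - 96·x^3 + 32·x^4 + 96·x^5 + 32·x^6)·Dx^2 + (-33 - 98·x - 80·x^2 + 80·x^4 + 32·x^5)·Dx^3 + (-3 - 15·x - 23·x^2 + 40·x^4 + 48·x^5 + 16·x^6)·Dx^4  (order 4).
h: a_k = 0, -24, 36, -56, 110, -215, …
ICs: h(0) = 0, h′(0) = -24, h′′(0) = 72, h′′′(0) = -336.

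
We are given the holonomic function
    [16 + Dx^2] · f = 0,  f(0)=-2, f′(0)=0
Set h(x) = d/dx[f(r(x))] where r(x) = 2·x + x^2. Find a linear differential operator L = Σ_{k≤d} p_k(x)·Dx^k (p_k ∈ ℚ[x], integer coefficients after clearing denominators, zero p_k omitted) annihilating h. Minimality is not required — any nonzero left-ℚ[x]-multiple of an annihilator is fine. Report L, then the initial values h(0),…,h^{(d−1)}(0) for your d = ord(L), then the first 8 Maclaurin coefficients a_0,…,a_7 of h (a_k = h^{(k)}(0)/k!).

f: a_k = -2, 0, 16, 0, -64/3, 0, 512/45, 0, …
L₀ from L_f via x↦r, Dx↦r'^{-1}Dx.
Differentiate: ansatz ord ≤ ord L₀ ⇒ L.
L = (67 + 256·x + 384·x^2 + 256·x^3 + 64·x^4) + (-3 - 3·x)·Dx + (1 + 2·x + x^2)·Dx^2  (order 2).
h: a_k = 0, 128, 192, -3904/3, -10240/3, 19456/15, 211456/15, 4730368/315, …
ICs: h(0) = 0, h′(0) = 128.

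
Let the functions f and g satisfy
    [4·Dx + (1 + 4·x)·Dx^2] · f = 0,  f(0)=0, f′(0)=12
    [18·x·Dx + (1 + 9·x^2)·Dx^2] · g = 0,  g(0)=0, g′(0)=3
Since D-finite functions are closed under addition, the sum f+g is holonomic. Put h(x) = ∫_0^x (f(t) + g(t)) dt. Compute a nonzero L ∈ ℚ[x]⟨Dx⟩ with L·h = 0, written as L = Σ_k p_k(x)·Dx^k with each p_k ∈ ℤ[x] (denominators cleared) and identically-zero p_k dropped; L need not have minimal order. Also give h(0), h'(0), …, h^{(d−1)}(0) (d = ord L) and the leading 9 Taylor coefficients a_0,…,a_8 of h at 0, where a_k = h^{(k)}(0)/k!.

f: a_k = 0, 12, -24, 64, -192, 3072/5, -2048, 49152/7, -24576, …
g: a_k = 0, 3, 0, -9, 0, 243/5, 0, -2187/7, 0, …
L₀ := lclm(L_f,L_g); ord L₀ ≤ 2+2.
h=∫₀ˣh₀: take L = L₀·Dx.
L = (-36 - 432·x + 972·x^2 + 1296·x^3)·Dx^2 + (-25 - 72·x - 189·x^2 + 1944·x^3 + 2592·x^4)·Dx^3 + (-2 + x + 36·x^2 + 81·x^3 + 486·x^4 + 648·x^5)·Dx^4  (order 4).
h: a_k = 0, 0, 15/2, -8, 55/4, -192/5, 221/2, -2048/7, 46965/56, …
ICs: h(0) = 0, h′(0) = 0, h′′(0) = 15, h′′′(0) = -48.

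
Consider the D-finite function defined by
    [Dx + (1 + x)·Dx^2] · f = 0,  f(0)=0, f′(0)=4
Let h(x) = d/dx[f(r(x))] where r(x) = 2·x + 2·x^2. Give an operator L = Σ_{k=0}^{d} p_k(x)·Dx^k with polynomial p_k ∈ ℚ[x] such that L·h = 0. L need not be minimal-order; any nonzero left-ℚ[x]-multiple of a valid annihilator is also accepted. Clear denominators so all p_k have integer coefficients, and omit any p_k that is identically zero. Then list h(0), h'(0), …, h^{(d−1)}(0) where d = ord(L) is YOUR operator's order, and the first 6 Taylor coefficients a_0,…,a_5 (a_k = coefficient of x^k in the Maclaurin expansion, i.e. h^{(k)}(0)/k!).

f: a_k = 0, 4, -2, 4/3, -1, 4/5, …
f∘r: x↦r, Dx↦Dx/r' in L_f ⇒ L₀.
Derive L from L₀ (diff closure).
L = (4·x + 4·x^2) + (1 + 4·x + 6·x^2 + 4·x^3)·Dx  (order 1).
h: a_k = 8, 0, -16, 32, -32, 0, …
ICs: h(0) = 8.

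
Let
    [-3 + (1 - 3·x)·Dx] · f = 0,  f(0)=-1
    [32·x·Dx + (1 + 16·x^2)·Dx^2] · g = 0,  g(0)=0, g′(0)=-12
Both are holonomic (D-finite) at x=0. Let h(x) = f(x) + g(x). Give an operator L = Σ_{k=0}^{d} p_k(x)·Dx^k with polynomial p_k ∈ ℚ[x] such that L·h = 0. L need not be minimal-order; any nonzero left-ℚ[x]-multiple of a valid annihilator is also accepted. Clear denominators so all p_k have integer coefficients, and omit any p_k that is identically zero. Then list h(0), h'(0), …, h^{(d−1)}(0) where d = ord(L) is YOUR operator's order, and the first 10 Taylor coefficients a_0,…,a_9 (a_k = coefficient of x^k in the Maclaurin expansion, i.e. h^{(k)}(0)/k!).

L = (-96 + 1152·x + 4608·x^2)·Dx + (43 - 96·x + 240·x^2 + 4608·x^3)·Dx^2 + (-3 - 7·x - 112·x^3 + 768·x^4)·Dx^3  (order 3).
h: a_k = -1, -15, -9, 37, -81, -4287/5, -729, 33843/7, -6561, -321193/3, …
ICs: h(0) = -1, h′(0) = -15, h′′(0) = -18.

f: a_k = -1, -3, -9, -27, -81, -243, -729, -2187, -6561, -19683, …
g: a_k = 0, -12, 0, 64, 0, -3072/5, 0, 49152/7, 0, -262144/3, …
h₀=f+g: left-lcm gives L₀, ord ≤ 3.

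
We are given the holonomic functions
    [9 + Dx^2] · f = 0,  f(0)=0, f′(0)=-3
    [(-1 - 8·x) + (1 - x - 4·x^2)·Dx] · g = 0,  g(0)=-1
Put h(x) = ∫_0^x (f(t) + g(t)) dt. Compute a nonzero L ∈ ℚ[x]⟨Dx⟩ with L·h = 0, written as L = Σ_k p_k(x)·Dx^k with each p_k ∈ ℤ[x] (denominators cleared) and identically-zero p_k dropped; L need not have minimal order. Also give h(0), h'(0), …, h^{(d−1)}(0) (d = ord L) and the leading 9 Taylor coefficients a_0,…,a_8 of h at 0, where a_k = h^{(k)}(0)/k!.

L = (-567 - 4806·x - 3321·x^2 - 9936·x^3 - 6480·x^4 - 10368·x^5)·Dx + (171 - 117·x - 441·x^2 + 135·x^3 - 540·x^4 - 3888·x^5 - 5184·x^6)·Dx^2 + (-63 - 534·x - 369·x^2 - 1104·x^3 - 720·x^4 - 1152·x^5)·Dx^3 + (19 - 13·x - 49·x^2 + 15·x^3 - 60·x^4 - 432·x^5 - 576·x^6)·Dx^4  (order 4).
h: a_k = 0, -1, -2, -5/3, -9/8, -29/5, -2681/240, -181/7, -246717/4480, …
ICs: h(0) = 0, h′(0) = -1, h′′(0) = -4, h′′′(0) = -10.

f: a_k = 0, -3, 0, 9/2, 0, -81/40, 0, 243/560, 0, …
g: a_k = -1, -1, -5, -9, -29, -65, -181, -441, -1165, …
L₀ := lclm(L_f,L_g); ord L₀ ≤ 2+1.
h=∫₀ˣh₀: take L = L₀·Dx.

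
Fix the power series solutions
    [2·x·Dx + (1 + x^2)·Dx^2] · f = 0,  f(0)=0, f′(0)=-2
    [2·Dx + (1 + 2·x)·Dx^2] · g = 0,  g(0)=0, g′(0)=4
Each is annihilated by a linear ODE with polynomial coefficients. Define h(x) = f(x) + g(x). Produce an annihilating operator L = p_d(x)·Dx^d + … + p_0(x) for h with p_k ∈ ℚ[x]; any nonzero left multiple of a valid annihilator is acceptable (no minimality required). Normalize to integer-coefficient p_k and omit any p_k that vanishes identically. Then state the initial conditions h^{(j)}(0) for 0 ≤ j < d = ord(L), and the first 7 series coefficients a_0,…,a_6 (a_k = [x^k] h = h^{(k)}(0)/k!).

f: a_k = 0, -2, 0, 2/3, 0, -2/5, 0, …
g: a_k = 0, 4, -4, 16/3, -8, 64/5, -64/3, …
h₀=f+g: left-lcm gives L₀, ord ≤ 4.
L = (-2 - 12·x + 6·x^2 + 4·x^3)·Dx + (-5 - 4·x - 9·x^2 + 12·x^3 + 8·x^4)·Dx^2 + (-1 - x + 2·x^2 + x^3 + 3·x^4 + 2·x^5)·Dx^3  (order 3).
h: a_k = 0, 2, -4, 6, -8, 62/5, -64/3, …
ICs: h(0) = 0, h′(0) = 2, h′′(0) = -8.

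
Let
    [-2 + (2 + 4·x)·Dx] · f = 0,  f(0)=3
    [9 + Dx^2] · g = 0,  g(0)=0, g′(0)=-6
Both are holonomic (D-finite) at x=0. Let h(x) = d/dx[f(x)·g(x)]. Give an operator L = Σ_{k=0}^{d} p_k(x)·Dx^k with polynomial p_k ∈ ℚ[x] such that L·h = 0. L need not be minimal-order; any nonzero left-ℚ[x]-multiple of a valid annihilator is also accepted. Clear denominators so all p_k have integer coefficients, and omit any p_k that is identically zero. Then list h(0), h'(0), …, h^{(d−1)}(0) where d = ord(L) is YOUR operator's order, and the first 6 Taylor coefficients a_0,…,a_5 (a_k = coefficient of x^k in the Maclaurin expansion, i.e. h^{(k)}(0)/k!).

f: a_k = 3, 3, -3/2, 3/2, -15/8, 21/8, …
g: a_k = 0, -6, 0, 9, 0, -81/20, …
Product ⇒ symmetric product L₀, ord ≤ 2.
Derive L from L₀ (diff closure).
L = (14 + 84·x + 192·x^2 + 216·x^3 + 108·x^4) + (-1 - 8·x - 18·x^2 - 12·x^3)·Dx + (1 + 7·x + 19·x^2 + 24·x^3 + 12·x^4)·Dx^2  (order 2).
h: a_k = -18, -36, 108, 72, -72, -432/5, …
ICs: h(0) = -18, h′(0) = -36.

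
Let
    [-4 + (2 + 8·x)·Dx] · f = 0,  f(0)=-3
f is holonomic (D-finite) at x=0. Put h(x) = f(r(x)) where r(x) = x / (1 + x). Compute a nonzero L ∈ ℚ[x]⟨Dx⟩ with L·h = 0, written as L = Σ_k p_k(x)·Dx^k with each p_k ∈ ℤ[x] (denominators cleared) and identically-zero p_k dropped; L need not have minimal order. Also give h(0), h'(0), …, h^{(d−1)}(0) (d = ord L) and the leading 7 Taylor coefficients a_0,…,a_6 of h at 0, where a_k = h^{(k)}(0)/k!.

f: a_k = -3, -6, 6, -12, 30, -84, 252, …
Change of var in L_f (x↦r) gives L₀.
L = -2 + (1 + 6·x + 5·x^2)·Dx  (order 1).
h: a_k = -3, -6, 12, -30, 90, -306, 1128, …
ICs: h(0) = -3.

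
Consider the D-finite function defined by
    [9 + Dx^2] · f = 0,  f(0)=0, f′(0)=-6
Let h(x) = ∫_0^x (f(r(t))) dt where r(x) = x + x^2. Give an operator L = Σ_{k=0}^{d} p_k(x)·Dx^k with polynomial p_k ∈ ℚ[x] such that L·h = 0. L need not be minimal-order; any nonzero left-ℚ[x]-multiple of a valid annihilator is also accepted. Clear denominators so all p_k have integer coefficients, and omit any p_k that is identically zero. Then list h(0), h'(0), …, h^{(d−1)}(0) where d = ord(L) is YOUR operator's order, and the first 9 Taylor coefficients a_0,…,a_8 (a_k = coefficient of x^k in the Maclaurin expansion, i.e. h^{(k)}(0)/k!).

L = (9 + 54·x + 108·x^2 + 72·x^3)·Dx - 2·Dx^2 + (1 + 2·x)·Dx^3  (order 3).
h: a_k = 0, 0, -3, -2, 9/4, 27/5, 153/40, -45/28, -11097/2240, …
ICs: h(0) = 0, h′(0) = 0, h′′(0) = -6.

f: a_k = 0, -6, 0, 9, 0, -81/20, 0, 243/280, 0, …
L₀ from L_f via x↦r, Dx↦r'^{-1}Dx.
h=∫₀ˣh₀: take L = L₀·Dx.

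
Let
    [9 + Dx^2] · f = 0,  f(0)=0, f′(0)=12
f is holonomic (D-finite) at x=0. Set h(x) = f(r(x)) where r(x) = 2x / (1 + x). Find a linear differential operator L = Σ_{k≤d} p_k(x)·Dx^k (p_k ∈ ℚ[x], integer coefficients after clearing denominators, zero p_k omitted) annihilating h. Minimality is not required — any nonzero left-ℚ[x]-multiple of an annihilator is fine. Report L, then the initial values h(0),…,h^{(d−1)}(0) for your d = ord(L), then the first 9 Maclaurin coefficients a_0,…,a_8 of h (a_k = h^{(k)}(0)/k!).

f: a_k = 0, 12, 0, -18, 0, 81/10, 0, -243/140, 0, …
Change of var in L_f (x↦r) gives L₀.
L = 36 + (2 + 6·x + 6·x^2 + 2·x^3)·Dx + (1 + 4·x + 6·x^2 + 4·x^3 + x^4)·Dx^2  (order 2).
h: a_k = 0, 24, -24, -120, 408, -2904/5, 120, 53544/35, -22584/5, …
ICs: h(0) = 0, h′(0) = 24.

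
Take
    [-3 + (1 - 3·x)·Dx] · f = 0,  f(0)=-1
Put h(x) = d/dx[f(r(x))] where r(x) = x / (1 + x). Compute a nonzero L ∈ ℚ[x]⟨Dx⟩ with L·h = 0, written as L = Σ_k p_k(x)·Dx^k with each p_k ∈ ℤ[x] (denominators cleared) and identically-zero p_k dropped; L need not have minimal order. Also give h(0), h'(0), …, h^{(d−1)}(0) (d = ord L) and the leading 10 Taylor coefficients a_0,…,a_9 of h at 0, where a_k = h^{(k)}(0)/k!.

L = 4 + (-1 + 2·x)·Dx  (order 1).
h: a_k = -3, -12, -36, -96, -240, -576, -1344, -3072, -6912, -15360, …
ICs: h(0) = -3.

f: a_k = -1, -3, -9, -27, -81, -243, -729, -2187, -6561, -19683, …
f∘r: x↦r, Dx↦Dx/r' in L_f ⇒ L₀.
h₀' ⇒ L via d/dx closure of L₀.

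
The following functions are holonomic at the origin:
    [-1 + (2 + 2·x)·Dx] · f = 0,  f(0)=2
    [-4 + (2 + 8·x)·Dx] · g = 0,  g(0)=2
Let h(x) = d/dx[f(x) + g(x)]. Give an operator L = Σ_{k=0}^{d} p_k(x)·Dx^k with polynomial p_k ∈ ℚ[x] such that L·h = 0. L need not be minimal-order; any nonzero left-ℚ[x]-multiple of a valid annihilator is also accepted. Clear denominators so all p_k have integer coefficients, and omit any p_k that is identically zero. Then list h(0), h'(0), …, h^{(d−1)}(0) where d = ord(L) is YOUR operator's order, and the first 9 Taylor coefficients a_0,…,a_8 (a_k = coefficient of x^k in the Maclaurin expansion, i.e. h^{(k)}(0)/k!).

L = -6 + (-15 - 24·x)·Dx + (-2 - 10·x - 8·x^2)·Dx^2  (order 2).
h: a_k = 5, -17/2, 195/8, -1285/16, 35875/128, -258111/256, 3784935/1024, -28115373/2048, 1686903075/32768, …
ICs: h(0) = 5, h′(0) = -17/2.

f: a_k = 2, 1, -1/4, 1/8, -5/64, 7/128, -21/512, 33/1024, -429/16384, …
g: a_k = 2, 4, -4, 8, -20, 56, -168, 528, -1716, …
L₀ := lclm(L_f,L_g); ord L₀ ≤ 1+1.
Differentiate: ansatz ord ≤ ord L₀ ⇒ L.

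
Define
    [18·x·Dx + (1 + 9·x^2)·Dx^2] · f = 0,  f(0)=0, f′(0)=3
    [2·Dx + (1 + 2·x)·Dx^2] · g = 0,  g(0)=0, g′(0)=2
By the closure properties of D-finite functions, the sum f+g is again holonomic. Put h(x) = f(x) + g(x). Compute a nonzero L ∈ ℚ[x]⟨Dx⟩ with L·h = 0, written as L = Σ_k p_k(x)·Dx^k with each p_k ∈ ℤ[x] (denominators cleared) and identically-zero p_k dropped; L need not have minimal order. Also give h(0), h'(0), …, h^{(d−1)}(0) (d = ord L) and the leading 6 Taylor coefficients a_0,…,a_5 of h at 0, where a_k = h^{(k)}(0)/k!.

f: a_k = 0, 3, 0, -9, 0, 243/5, …
g: a_k = 0, 2, -2, 8/3, -4, 32/5, …
Sum ⇒ L₀ = lclm(L_f,L_g) in ℚ(x)⟨Dx⟩.
L = (-18 - 108·x + 486·x^2 + 324·x^3)·Dx + (-13 - 36·x + 135·x^2 + 972·x^3 + 648·x^4)·Dx^2 + (-1 + 7·x + 18·x^2 + 81·x^3 + 243·x^4 + 162·x^5)·Dx^3  (order 3).
h: a_k = 0, 5, -2, -19/3, -4, 55, …
ICs: h(0) = 0, h′(0) = 5, h′′(0) = -4.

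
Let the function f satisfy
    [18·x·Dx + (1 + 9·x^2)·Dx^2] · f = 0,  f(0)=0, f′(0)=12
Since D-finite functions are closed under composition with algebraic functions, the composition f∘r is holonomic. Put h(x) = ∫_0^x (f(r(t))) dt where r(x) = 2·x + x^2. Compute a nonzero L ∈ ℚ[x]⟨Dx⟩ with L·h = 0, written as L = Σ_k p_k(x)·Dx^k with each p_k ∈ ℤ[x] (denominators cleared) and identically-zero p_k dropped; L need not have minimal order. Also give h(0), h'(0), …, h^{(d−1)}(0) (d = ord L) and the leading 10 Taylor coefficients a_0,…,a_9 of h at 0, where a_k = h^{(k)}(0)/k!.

L = (-1 + 72·x + 144·x^2 + 108·x^3 + 27·x^4)·Dx^2 + (1 + x + 36·x^2 + 72·x^3 + 45·x^4 + 9·x^5)·Dx^3  (order 3).
h: a_k = 0, 0, 12, 4, -72, -432/5, 5004/5, 15516/7, -126360/7, -61344, …
ICs: h(0) = 0, h′(0) = 0, h′′(0) = 24.

f: a_k = 0, 12, 0, -36, 0, 972/5, 0, -8748/7, 0, 8748, …
Change of var in L_f (x↦r) gives L₀.
∫: right-multiply L₀ by Dx.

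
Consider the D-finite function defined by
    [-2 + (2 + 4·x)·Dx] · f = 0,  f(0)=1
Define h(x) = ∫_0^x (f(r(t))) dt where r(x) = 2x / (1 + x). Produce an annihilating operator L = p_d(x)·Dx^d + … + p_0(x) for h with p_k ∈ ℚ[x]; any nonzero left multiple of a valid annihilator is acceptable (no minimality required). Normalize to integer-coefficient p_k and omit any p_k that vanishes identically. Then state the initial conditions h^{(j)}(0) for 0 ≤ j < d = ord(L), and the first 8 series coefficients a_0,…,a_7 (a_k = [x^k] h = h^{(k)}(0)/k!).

f: a_k = 1, 1, -1/2, 1/2, -5/8, 7/8, -21/16, 33/16, …
f∘r: x↦r, Dx↦Dx/r' in L_f ⇒ L₀.
h=∫h₀ ⇒ L = L₀·Dx.
L = -2·Dx + (1 + 6·x + 5·x^2)·Dx^2  (order 2).
h: a_k = 0, 1, 1, -4/3, 5/2, -6, 17, -376/7, …
ICs: h(0) = 0, h′(0) = 1.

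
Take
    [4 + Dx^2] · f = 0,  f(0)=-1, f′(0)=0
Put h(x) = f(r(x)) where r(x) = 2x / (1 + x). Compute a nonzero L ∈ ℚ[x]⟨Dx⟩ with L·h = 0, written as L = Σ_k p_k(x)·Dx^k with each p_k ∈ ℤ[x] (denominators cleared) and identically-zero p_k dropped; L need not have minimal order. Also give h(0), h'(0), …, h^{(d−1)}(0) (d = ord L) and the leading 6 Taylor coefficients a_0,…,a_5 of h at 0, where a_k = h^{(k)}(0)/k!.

f: a_k = -1, 0, 2, 0, -2/3, 0, …
h₀=f(r): pull back L_f along r ⇒ L₀.
L = 16 + (2 + 6·x + 6·x^2 + 2·x^3)·Dx + (1 + 4·x + 6·x^2 + 4·x^3 + x^4)·Dx^2  (order 2).
h: a_k = -1, 0, 8, -16, 40/3, 32/3, …
ICs: h(0) = -1, h′(0) = 0.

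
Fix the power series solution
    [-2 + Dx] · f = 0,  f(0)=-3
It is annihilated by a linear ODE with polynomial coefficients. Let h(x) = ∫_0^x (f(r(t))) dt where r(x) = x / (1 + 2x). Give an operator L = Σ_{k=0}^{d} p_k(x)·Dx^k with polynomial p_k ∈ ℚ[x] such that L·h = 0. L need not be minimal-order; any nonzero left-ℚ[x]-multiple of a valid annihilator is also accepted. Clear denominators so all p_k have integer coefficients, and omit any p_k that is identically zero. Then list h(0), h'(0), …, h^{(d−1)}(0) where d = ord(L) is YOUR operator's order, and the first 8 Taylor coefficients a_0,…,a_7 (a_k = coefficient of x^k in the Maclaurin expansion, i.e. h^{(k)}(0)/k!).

L = -2·Dx + (1 + 4·x + 4·x^2)·Dx^2  (order 2).
h: a_k = 0, -3, -3, 2, -1, -2/5, 38/15, -604/105, …
ICs: h(0) = 0, h′(0) = -3.

f: a_k = -3, -6, -6, -4, -2, -4/5, -4/15, -8/105, …
h₀=f(r): pull back L_f along r ⇒ L₀.
Integrate: L := L₀·Dx.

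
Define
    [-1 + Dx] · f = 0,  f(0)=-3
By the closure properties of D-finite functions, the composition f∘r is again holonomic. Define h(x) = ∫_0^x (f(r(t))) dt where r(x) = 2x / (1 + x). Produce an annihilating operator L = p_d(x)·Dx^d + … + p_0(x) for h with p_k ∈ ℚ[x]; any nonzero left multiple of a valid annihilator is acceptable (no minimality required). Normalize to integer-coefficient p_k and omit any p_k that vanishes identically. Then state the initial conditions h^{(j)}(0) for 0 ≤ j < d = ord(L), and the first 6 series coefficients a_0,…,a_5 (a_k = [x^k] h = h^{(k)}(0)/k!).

f: a_k = -3, -3, -3/2, -1/2, -1/8, -1/40, …
L₀ from L_f via x↦r, Dx↦r'^{-1}Dx.
∫: right-multiply L₀ by Dx.
L = -2·Dx + (1 + 2·x + x^2)·Dx^2  (order 2).
h: a_k = 0, -3, -3, 0, 1/2, -2/5, …
ICs: h(0) = 0, h′(0) = -3.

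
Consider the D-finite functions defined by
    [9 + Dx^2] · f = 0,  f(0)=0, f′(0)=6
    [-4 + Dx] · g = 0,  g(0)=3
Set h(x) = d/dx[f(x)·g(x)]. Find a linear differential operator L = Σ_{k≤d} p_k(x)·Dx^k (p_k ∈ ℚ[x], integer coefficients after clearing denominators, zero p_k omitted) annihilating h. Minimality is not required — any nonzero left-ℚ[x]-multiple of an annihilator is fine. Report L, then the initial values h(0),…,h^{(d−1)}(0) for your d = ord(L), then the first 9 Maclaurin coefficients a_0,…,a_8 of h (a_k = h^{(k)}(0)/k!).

f: a_k = 0, 6, 0, -9, 0, 81/20, 0, -243/280, 0, …
g: a_k = 3, 12, 24, 32, 32, 128/5, 256/15, 1024/105, 512/105, …
Product ⇒ symmetric product L₀, ord ≤ 2.
h₀' ⇒ L via d/dx closure of L₀.
L = 25 - 8·Dx + Dx^2  (order 2).
h: a_k = 18, 144, 351, 336, -237/4, -2574/5, -25481/40, -2108/5, -307359/2240, …
ICs: h(0) = 18, h′(0) = 144.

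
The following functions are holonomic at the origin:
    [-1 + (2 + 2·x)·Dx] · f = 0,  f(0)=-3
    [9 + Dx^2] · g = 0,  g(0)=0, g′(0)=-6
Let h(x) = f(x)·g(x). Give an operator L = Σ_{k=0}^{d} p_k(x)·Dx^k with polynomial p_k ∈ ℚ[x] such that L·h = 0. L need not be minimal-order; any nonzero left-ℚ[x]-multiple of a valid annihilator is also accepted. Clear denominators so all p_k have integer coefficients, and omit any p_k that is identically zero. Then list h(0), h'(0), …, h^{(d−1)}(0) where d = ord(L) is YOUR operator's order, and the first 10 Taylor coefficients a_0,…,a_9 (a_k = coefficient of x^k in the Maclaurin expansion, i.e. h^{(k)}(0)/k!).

f: a_k = -3, -3/2, 3/8, -3/16, 15/128, -21/256, 63/1024, -99/2048, 1287/32768, -2145/65536, …
g: a_k = 0, -6, 0, 9, 0, -81/20, 0, 243/280, 0, -243/2240, …
f·g: L₀ = L_f ⊗_s L_g, ord ≤ 1·2.
L = (39 + 72·x + 36·x^2) + (-4 - 4·x)·Dx + (4 + 8·x + 4·x^2)·Dx^2  (order 2).
h: a_k = 0, 18, 9, -117/4, -99/8, 4743/320, 3123/640, -61587/17920, -7101/7168, 283473/573440, …
ICs: h(0) = 0, h′(0) = 18.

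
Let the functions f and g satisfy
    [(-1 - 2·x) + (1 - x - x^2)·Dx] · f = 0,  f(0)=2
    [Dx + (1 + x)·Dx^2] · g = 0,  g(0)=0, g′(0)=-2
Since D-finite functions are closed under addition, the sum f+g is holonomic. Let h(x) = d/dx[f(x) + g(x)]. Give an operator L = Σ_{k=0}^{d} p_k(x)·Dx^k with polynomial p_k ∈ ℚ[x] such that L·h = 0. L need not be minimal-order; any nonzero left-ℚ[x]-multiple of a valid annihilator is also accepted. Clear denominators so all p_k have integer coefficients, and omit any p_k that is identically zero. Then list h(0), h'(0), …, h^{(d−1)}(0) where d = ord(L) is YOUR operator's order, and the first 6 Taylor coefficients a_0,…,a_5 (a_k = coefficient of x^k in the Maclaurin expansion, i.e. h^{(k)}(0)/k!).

f: a_k = 2, 2, 4, 6, 10, 16, …
g: a_k = 0, -2, 1, -2/3, 1/2, -2/5, …
L₀ := lclm(L_f,L_g); ord L₀ ≤ 1+2.
Derive L from L₀ (diff closure).
L = (26 + 70·x + 76·x^2 + 36·x^3 + 12·x^4) + (16 + 84·x + 160·x^2 + 144·x^3 + 74·x^4 + 20·x^5)·Dx + (-5 - 11·x + x^2 + 23·x^3 + 29·x^4 + 17·x^5 + 4·x^6)·Dx^2  (order 2).
h: a_k = 0, 10, 16, 42, 78, 158, …
ICs: h(0) = 0, h′(0) = 10.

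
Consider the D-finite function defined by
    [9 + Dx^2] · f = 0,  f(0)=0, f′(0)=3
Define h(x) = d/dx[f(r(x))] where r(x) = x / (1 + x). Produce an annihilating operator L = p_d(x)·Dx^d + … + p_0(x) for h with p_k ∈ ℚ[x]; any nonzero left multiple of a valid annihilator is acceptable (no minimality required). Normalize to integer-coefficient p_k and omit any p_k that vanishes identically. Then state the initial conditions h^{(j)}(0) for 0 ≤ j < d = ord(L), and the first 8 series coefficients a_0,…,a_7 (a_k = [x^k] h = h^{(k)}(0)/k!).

f: a_k = 0, 3, 0, -9/2, 0, 81/40, 0, -243/560, …
L₀ from L_f via x↦r, Dx↦r'^{-1}Dx.
h₀' ⇒ L via d/dx closure of L₀.
L = (15 + 12·x + 6·x^2) + (6 + 18·x + 18·x^2 + 6·x^3)·Dx + (1 + 4·x + 6·x^2 + 4·x^3 + x^4)·Dx^2  (order 2).
h: a_k = 3, -6, -9/2, 42, -879/8, 765/4, -19353/80, 1893/10, …
ICs: h(0) = 3, h′(0) = -6.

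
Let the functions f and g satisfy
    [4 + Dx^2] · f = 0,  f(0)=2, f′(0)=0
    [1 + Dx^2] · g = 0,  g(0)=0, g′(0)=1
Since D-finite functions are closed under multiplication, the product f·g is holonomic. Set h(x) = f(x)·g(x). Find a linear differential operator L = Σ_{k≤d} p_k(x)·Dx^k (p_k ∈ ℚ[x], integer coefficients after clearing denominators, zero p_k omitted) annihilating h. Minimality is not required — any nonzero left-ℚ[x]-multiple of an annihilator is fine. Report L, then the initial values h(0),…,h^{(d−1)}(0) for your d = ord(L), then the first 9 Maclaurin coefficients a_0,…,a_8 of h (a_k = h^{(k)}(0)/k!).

L = 9 + 10·Dx^2 + Dx^4  (order 4).
h: a_k = 0, 2, 0, -13/3, 0, 121/60, 0, -1093/2520, 0, …
ICs: h(0) = 0, h′(0) = 2, h′′(0) = 0, h′′′(0) = -26.

f: a_k = 2, 0, -4, 0, 4/3, 0, -8/45, 0, 4/315, …
g: a_k = 0, 1, 0, -1/6, 0, 1/120, 0, -1/5040, 0, …
Product ⇒ symmetric product L₀, ord ≤ 4.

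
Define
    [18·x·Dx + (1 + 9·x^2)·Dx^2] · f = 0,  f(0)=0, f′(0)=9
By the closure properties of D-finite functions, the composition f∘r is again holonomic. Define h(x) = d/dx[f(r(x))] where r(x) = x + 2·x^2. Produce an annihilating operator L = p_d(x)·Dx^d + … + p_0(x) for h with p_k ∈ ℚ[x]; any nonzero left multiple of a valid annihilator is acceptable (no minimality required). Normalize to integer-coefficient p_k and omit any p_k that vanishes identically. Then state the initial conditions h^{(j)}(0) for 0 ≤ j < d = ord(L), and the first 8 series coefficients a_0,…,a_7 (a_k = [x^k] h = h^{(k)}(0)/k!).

f: a_k = 0, 9, 0, -27, 0, 729/5, 0, -6561/7, …
Substitute x→r, Dx→(1/r')Dx; clear ⇒ L₀.
Derive L from L₀ (diff closure).
L = (-4 + 18·x + 144·x^2 + 432·x^3 + 432·x^4) + (1 + 4·x + 9·x^2 + 72·x^3 + 180·x^4 + 144·x^5)·Dx  (order 1).
h: a_k = 9, 36, -81, -648, -891, 7452, 34263, -11664, …
ICs: h(0) = 9.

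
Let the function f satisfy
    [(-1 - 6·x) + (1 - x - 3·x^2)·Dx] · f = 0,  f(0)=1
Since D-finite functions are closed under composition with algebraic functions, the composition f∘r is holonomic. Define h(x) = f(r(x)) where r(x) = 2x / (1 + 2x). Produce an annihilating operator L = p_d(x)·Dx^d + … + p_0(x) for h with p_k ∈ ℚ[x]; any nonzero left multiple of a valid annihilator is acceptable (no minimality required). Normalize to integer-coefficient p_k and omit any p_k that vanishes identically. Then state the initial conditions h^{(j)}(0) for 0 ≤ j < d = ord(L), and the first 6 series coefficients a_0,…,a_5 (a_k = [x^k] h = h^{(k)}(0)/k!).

L = (2 + 28·x) + (-1 - 4·x + 8·x^2 + 24·x^3)·Dx  (order 1).
h: a_k = 1, 2, 12, 0, 144, -288, …
ICs: h(0) = 1.

f: a_k = 1, 1, 4, 7, 19, 40, …
Substitute x→r, Dx→(1/r')Dx; clear ⇒ L₀.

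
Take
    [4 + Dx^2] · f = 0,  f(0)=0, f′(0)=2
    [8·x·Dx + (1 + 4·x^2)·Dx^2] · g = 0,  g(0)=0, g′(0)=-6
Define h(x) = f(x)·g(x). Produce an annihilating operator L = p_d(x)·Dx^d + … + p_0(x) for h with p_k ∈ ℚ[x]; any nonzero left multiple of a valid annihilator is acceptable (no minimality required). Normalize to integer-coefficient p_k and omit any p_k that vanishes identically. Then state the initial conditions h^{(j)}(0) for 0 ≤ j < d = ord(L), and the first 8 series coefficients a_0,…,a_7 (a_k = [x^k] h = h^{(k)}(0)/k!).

f: a_k = 0, 2, 0, -4/3, 0, 4/15, 0, -8/315, …
g: a_k = 0, -6, 0, 8, 0, -96/5, 0, 384/7, …
f·g: L₀ = L_f ⊗_s L_g, ord ≤ 2·2.
L = (80 + 832·x^2 + 1408·x^4 + 2048·x^6 + 2048·x^8) + (96·x + 640·x^3 + 1536·x^5 + 2048·x^7)·Dx + (24 + 256·x^2 + 576·x^4 + 1024·x^6 + 1024·x^8)·Dx^2 + (24·x + 160·x^3 + 384·x^5 + 512·x^7)·Dx^3 + (1 + 12·x^2 + 56·x^4 + 128·x^6 + 128·x^8)·Dx^4  (order 4).
h: a_k = 0, 0, -12, 0, 24, 0, -152/3, 0, …
ICs: h(0) = 0, h′(0) = 0, h′′(0) = -24, h′′′(0) = 0.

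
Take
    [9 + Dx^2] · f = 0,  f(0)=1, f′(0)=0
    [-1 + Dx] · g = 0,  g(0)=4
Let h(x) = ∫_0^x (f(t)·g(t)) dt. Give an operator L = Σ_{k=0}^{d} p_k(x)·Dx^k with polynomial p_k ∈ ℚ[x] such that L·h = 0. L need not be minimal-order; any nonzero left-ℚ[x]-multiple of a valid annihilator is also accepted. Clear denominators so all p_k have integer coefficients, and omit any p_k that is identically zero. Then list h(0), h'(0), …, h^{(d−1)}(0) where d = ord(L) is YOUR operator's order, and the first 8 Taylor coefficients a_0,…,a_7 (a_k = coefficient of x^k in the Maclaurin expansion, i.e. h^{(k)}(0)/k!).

f: a_k = 1, 0, -9/2, 0, 27/8, 0, -81/80, 0, …
g: a_k = 4, 4, 2, 2/3, 1/6, 1/30, 1/180, 1/1260, …
Product ⇒ symmetric product L₀, ord ≤ 2.
h=∫₀ˣh₀: take L = L₀·Dx.
L = 10·Dx - 2·Dx^2 + Dx^3  (order 3).
h: a_k = 0, 4, 2, -16/3, -13/3, 14/15, 79/45, 88/315, …
ICs: h(0) = 0, h′(0) = 4, h′′(0) = 4.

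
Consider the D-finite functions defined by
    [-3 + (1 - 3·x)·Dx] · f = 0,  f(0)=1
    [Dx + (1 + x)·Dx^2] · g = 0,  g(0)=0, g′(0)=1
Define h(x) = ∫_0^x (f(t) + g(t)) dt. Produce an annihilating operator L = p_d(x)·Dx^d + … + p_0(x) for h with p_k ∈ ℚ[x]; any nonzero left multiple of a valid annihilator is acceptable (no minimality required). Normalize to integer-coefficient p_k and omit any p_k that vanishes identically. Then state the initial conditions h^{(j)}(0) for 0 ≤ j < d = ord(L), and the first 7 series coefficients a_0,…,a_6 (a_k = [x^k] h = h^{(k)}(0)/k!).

L = (66 + 18·x)·Dx^2 + (52 + 120·x + 36·x^2)·Dx^3 + (-7 + 11·x + 27·x^2 + 9·x^3)·Dx^4  (order 4).
h: a_k = 0, 1, 2, 17/6, 41/6, 323/20, 608/15, …
ICs: h(0) = 0, h′(0) = 1, h′′(0) = 4, h′′′(0) = 17.

f: a_k = 1, 3, 9, 27, 81, 243, 729, …
g: a_k = 0, 1, -1/2, 1/3, -1/4, 1/5, -1/6, …
h₀=f+g: left-lcm gives L₀, ord ≤ 3.
h=∫₀ˣh₀: take L = L₀·Dx.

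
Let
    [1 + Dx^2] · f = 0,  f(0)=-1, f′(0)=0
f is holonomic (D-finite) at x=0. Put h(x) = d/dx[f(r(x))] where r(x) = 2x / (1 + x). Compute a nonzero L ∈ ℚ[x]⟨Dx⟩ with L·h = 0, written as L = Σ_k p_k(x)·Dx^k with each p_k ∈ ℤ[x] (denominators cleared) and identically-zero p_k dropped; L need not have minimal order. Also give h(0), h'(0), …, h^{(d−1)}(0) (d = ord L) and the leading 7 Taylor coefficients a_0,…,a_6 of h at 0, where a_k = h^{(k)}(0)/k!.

f: a_k = -1, 0, 1/2, 0, -1/24, 0, 1/720, …
f∘r: x↦r, Dx↦Dx/r' in L_f ⇒ L₀.
Differentiate: ansatz ord ≤ ord L₀ ⇒ L.
L = (10 + 12·x + 6·x^2) + (6 + 18·x + 18·x^2 + 6·x^3)·Dx + (1 + 4·x + 6·x^2 + 4·x^3 + x^4)·Dx^2  (order 2).
h: a_k = 0, 4, -12, 64/3, -80/3, 308/15, 28/5, …
ICs: h(0) = 0, h′(0) = 4.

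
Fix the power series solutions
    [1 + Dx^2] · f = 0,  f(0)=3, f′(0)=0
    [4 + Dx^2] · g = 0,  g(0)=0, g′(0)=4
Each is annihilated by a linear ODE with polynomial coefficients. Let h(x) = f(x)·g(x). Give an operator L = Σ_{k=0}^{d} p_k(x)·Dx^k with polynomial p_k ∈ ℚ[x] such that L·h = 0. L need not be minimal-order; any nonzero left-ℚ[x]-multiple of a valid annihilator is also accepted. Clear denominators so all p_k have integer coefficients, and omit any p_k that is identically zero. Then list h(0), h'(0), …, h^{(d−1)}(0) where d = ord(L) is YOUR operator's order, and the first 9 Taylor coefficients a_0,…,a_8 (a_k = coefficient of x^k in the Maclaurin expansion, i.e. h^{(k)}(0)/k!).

f: a_k = 3, 0, -3/2, 0, 1/8, 0, -1/240, 0, 1/13440, …
g: a_k = 0, 4, 0, -8/3, 0, 8/15, 0, -16/315, 0, …
f·g: L₀ = L_f ⊗_s L_g, ord ≤ 2·2.
L = 9 + 10·Dx^2 + Dx^4  (order 4).
h: a_k = 0, 12, 0, -14, 0, 61/10, 0, -547/420, 0, …
ICs: h(0) = 0, h′(0) = 12, h′′(0) = 0, h′′′(0) = -84.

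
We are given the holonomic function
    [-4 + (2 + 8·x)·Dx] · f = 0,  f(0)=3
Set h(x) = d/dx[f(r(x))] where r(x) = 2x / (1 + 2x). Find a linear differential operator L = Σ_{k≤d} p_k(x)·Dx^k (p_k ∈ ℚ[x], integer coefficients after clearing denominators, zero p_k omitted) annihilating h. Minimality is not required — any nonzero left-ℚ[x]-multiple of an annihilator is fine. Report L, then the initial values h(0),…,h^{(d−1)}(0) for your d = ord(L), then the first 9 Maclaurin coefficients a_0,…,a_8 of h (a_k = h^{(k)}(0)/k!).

L = (-8 - 40·x) + (-1 - 12·x - 20·x^2)·Dx  (order 1).
h: a_k = 12, -96, 720, -5760, 48960, -433152, 3929856, -36249600, 338273280, …
ICs: h(0) = 12.

f: a_k = 3, 6, -6, 12, -30, 84, -252, 792, -2574, …
Substitute x→r, Dx→(1/r')Dx; clear ⇒ L₀.
Derive L from L₀ (diff closure).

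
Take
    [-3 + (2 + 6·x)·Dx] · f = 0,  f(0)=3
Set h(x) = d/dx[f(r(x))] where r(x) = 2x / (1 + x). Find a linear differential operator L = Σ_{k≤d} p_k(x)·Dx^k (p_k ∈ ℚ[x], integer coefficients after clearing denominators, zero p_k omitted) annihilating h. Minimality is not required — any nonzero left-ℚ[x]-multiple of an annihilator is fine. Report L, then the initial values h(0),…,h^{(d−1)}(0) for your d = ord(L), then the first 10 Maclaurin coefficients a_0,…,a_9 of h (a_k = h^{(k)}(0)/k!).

f: a_k = 3, 9/2, -27/8, 81/16, -1215/128, 5103/256, -45927/1024, 216513/2048, -8444007/32768, 42220035/65536, …
h₀=f(r): pull back L_f along r ⇒ L₀.
Derive L from L₀ (diff closure).
L = (-5 - 14·x) + (-1 - 8·x - 7·x^2)·Dx  (order 1).
h: a_k = 9, -45, 459/2, -2583/2, 62055/8, -386883/8, 4934475/16, -31944663/16, 1672293843/128, -11032018335/128, …
ICs: h(0) = 9.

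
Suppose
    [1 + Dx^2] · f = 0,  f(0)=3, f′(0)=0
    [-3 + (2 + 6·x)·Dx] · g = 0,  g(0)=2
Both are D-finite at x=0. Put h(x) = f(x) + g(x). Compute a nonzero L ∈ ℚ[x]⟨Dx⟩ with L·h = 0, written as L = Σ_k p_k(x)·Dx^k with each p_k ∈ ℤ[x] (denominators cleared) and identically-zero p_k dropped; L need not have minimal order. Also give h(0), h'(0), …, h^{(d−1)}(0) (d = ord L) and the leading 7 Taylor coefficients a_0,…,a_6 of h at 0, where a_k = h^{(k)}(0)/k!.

f: a_k = 3, 0, -3/2, 0, 1/8, 0, -1/240, …
g: a_k = 2, 3, -9/4, 27/8, -405/64, 1701/128, -15309/512, …
L₀ := lclm(L_f,L_g); ord L₀ ≤ 2+1.
L = (-93 - 72·x - 108·x^2) + (-10 + 18·x + 216·x^2 + 216·x^3)·Dx + (-93 - 72·x - 108·x^2)·Dx^2 + (-10 + 18·x + 216·x^2 + 216·x^3)·Dx^3  (order 3).
h: a_k = 5, 3, -15/4, 27/8, -397/64, 1701/128, -229667/7680, …
ICs: h(0) = 5, h′(0) = 3, h′′(0) = -15/2.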